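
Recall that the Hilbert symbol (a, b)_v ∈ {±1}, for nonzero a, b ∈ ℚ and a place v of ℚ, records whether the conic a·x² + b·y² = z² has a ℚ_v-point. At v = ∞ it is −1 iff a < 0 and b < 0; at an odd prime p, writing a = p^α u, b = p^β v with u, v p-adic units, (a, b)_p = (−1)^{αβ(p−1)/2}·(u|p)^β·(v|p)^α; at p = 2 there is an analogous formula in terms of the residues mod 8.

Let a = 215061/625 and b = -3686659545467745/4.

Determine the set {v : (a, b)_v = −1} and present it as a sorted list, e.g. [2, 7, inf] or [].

[17, 19]

Mod squares: a ≡ 4389, b ≡ -6545. Check v ∈ {∞, 2, 3, 5, 7, 11, 17, 19}.
v=11: a=11^1·(≡9), b=11^3·(≡7) mod 11; (9|11)=+1, (7|11)=-1; (−1)^{1·3·5}·(+1)^3·(-1)^1 = +1.
v=5: a=5^-4·(≡1), b=5^1·(≡4) mod 5; (1|5)=+1, (4|5)=+1; (−1)^{-4·1·2}·(+1)^1·(+1)^-4 = +1.
v=∞: 4389 > 0 and -6545 < 0  ⇒  (a,b)_∞ = +1.
v=7: a=7^3·(≡2), b=7^3·(≡3) mod 7; (2|7)=+1, (3|7)=-1; (−1)^{3·3·3}·(+1)^3·(-1)^3 = +1.
v=19: a=19^1·(≡12), b=19^4·(≡8) mod 19; (12|19)=-1, (8|19)=-1; (−1)^{1·4·9}·(-1)^4·(-1)^1 = -1.
v=17: a=17^0·(≡10), b=17^1·(≡5) mod 17; (10|17)=-1, (5|17)=-1; (−1)^{0·1·8}·(-1)^1·(-1)^0 = -1.
v=2: v_2(a)=0, v_2(b)=-2; units ≡ 5, 7 (mod 8); ε·ε+αω+βω = 0·1+0·0+-2·1 ≡ 0  ⇒  (a,b)_2 = +1.
v=3: a=3^1·(≡2), b=3^6·(≡1) mod 3; (2|3)=-1, (1|3)=+1; (−1)^{1·6·1}·(-1)^6·(+1)^1 = +1.
(4389, -6545 / ℚ) ramifies at {17, 19}: a division algebra.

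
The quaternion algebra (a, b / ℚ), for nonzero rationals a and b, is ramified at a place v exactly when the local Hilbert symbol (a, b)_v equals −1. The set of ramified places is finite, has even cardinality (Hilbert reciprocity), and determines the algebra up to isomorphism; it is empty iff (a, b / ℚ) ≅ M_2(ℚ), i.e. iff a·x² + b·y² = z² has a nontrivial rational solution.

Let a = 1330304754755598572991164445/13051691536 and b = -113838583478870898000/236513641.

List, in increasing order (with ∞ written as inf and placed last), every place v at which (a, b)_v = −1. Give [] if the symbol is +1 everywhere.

(a, b) ≡ (60605, -5) mod (ℚ^×)²; places V = {2, 3, 5, 7, 13, 17, 23, 31, ∞}.
(a,b)_∞: sgn(60605)=+, sgn(-5)=−, so +1.
(a,b)_23: α=5, u≡6; β=2, v≡3 (mod 23); (6|23)=+1, (3|23)=+1; sign (−1)^0·+1^2·+1^5 = +1.
(a,b)_31: α=3, u≡28; β=2, v≡30 (mod 31); (28|31)=+1, (30|31)=-1; sign (−1)^0·+1^2·-1^3 = -1.
(a,b)_17: α=3, u≡7; β=2, v≡10 (mod 17); (7|17)=-1, (10|17)=-1; sign (−1)^0·-1^2·-1^3 = -1.
(a,b)_5: α=1, u≡4; β=3, v≡1 (mod 5); (4|5)=+1, (1|5)=+1; sign (−1)^0·+1^3·+1^1 = +1.
(a,b)_2: α=-4, β=4; u≡5, v≡3 (mod 8); ε(u)ε(v)=0·1, αω(v)=-4·1, βω(u)=4·1; sum ≡ 0  ⇒  +1.
(a,b)_13: α=-8, u≡3; β=-6, v≡5 (mod 13); (3|13)=+1, (5|13)=-1; sign (−1)^0·+1^-6·-1^-8 = +1.
(a,b)_3: α=24, u≡2; β=18, v≡1 (mod 3); (2|3)=-1, (1|3)=+1; sign (−1)^0·-1^18·+1^24 = +1.
(a,b)_7: α=0, u≡3; β=-2, v≡4 (mod 7); (3|7)=-1, (4|7)=+1; sign (−1)^0·-1^-2·+1^0 = +1.
|Ram(60605, -5)| = 2, even; anisotropic at {17, 31}.

[17, 31]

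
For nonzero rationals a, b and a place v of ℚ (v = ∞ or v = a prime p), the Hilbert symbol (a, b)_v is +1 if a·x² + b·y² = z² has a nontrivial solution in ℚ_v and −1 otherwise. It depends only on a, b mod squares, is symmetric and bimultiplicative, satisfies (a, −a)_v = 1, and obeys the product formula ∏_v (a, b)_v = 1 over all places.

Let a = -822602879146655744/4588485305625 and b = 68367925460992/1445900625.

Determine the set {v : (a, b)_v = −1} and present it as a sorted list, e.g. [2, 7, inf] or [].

(a, b) ≡ (-851, 39997) mod (ℚ^×)²; places V = {2, 3, 5, 13, 17, 19, 23, 37, 47, ∞}.
(a,b)_∞: sgn(-851)=−, sgn(39997)=+, so +1.
(a,b)_17: α=2, u≡8; β=2, v≡4 (mod 17); (8|17)=+1, (4|17)=+1; sign (−1)^0·+1^2·+1^2 = +1.
(a,b)_13: α=-8, u≡5; β=-4, v≡9 (mod 13); (5|13)=-1, (9|13)=+1; sign (−1)^0·-1^-4·+1^-8 = +1.
(a,b)_2: α=22, β=14; u≡5, v≡5 (mod 8); ε(u)ε(v)=0·0, αω(v)=22·1, βω(u)=14·1; sum ≡ 0  ⇒  +1.
(a,b)_3: α=-2, u≡1; β=-4, v≡1 (mod 3); (1|3)=+1, (1|3)=+1; sign (−1)^0·+1^-4·+1^-2 = +1.
(a,b)_5: α=-4, u≡4; β=-4, v≡2 (mod 5); (4|5)=+1, (2|5)=-1; sign (−1)^0·+1^-4·-1^-4 = +1.
(a,b)_19: α=2, u≡4; β=2, v≡14 (mod 19); (4|19)=+1, (14|19)=-1; sign (−1)^0·+1^2·-1^2 = +1.
(a,b)_47: α=2, u≡37; β=1, v≡38 (mod 47); (37|47)=+1, (38|47)=-1; sign (−1)^0·+1^1·-1^2 = +1.
(a,b)_37: α=1, u≡6; β=1, v≡32 (mod 37); (6|37)=-1, (32|37)=-1; sign (−1)^0·-1^1·-1^1 = +1.
(a,b)_23: α=1, u≡3; β=1, v≡21 (mod 23); (3|23)=+1, (21|23)=-1; sign (−1)^1·+1^1·-1^1 = +1.
Ram(a, b) = ∅: the form -851·x² + 39997·y² − z² is isotropic over every ℚ_v, so by Hasse–Minkowski it is isotropic over ℚ.

[]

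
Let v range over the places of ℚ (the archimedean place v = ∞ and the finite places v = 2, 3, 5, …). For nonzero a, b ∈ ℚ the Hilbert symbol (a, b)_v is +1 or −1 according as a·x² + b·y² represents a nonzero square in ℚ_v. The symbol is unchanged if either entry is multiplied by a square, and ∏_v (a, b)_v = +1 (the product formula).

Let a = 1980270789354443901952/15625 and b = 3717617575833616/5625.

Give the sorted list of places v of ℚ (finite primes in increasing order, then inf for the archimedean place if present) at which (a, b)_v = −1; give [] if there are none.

[29, 41]

(a, b) ≡ (403, 3354169) mod (ℚ^×)²; places V = {2, 3, 5, 7, 13, 29, 31, 41, ∞}.
(a,b)_2: α=10, β=4; u≡3, v≡1 (mod 8); ε(u)ε(v)=1·0, αω(v)=10·0, βω(u)=4·1; sum ≡ 0  ⇒  +1.
(a,b)_5: α=-6, u≡2; β=-4, v≡4 (mod 5); (2|5)=-1, (4|5)=+1; sign (−1)^0·-1^-4·+1^-6 = +1.
(a,b)_13: α=1, u≡6; β=1, v≡6 (mod 13); (6|13)=-1, (6|13)=-1; sign (−1)^0·-1^1·-1^1 = +1.
(a,b)_31: α=1, u≡26; β=1, v≡7 (mod 31); (26|31)=-1, (7|31)=+1; sign (−1)^1·-1^1·+1^1 = +1.
(a,b)_∞: sgn(403)=+, sgn(3354169)=+, so +1.
(a,b)_3: α=0, u≡1; β=-2, v≡1 (mod 3); (1|3)=+1, (1|3)=+1; sign (−1)^0·+1^-2·+1^0 = +1.
(a,b)_29: α=4, u≡2; β=3, v≡9 (mod 29); (2|29)=-1, (9|29)=+1; sign (−1)^0·-1^3·+1^4 = -1.
(a,b)_7: α=4, u≡1; β=3, v≡5 (mod 7); (1|7)=+1, (5|7)=-1; sign (−1)^0·+1^3·-1^4 = +1.
(a,b)_41: α=4, u≡28; β=3, v≡30 (mod 41); (28|41)=-1, (30|41)=-1; sign (−1)^0·-1^3·-1^4 = -1.
Ram(403, 3354169) = {29, 41}; no ℚ_29-point on the conic.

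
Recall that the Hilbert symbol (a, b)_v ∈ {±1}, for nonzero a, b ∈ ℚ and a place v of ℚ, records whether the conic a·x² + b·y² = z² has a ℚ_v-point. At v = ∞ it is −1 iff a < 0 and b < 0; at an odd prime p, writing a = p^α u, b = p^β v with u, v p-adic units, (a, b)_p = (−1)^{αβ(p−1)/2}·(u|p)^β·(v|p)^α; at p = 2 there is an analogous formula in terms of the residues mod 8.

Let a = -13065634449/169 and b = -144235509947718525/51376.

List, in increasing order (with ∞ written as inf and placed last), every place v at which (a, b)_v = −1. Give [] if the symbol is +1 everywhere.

[23, inf]

Mod squares: a ≡ -40641, b ≡ -399. Check v ∈ {∞, 2, 3, 5, 7, 13, 19, 23, 31, 41}.
v=41: a=41^0·(≡25), b=41^2·(≡22) mod 41; (25|41)=+1, (22|41)=-1; (−1)^{0·2·20}·(+1)^2·(-1)^0 = +1.
v=31: a=31^1·(≡21), b=31^2·(≡4) mod 31; (21|31)=-1, (4|31)=+1; (−1)^{1·2·15}·(-1)^2·(+1)^1 = +1.
v=∞: -40641 < 0 and -399 < 0  ⇒  (a,b)_∞ = -1.
v=7: a=7^2·(≡2), b=7^3·(≡6) mod 7; (2|7)=+1, (6|7)=-1; (−1)^{2·3·3}·(+1)^3·(-1)^2 = +1.
v=3: a=3^9·(≡1), b=3^9·(≡2) mod 3; (1|3)=+1, (2|3)=-1; (−1)^{9·9·1}·(+1)^9·(-1)^9 = +1.
v=23: a=23^1·(≡9), b=23^2·(≡5) mod 23; (9|23)=+1, (5|23)=-1; (−1)^{1·2·11}·(+1)^2·(-1)^1 = -1.
v=13: a=13^-2·(≡3), b=13^-2·(≡3) mod 13; (3|13)=+1, (3|13)=+1; (−1)^{-2·-2·6}·(+1)^-2·(+1)^-2 = +1.
v=19: a=19^1·(≡2), b=19^-1·(≡7) mod 19; (2|19)=-1, (7|19)=+1; (−1)^{1·-1·9}·(-1)^-1·(+1)^1 = +1.
v=2: v_2(a)=0, v_2(b)=-4; units ≡ 7, 1 (mod 8); ε·ε+αω+βω = 1·0+0·0+-4·0 ≡ 0  ⇒  (a,b)_2 = +1.
v=5: a=5^0·(≡4), b=5^2·(≡4) mod 5; (4|5)=+1, (4|5)=+1; (−1)^{0·2·2}·(+1)^2·(+1)^0 = +1.
|Ram(-40641, -399)| = 2, even; anisotropic at {23, ∞}.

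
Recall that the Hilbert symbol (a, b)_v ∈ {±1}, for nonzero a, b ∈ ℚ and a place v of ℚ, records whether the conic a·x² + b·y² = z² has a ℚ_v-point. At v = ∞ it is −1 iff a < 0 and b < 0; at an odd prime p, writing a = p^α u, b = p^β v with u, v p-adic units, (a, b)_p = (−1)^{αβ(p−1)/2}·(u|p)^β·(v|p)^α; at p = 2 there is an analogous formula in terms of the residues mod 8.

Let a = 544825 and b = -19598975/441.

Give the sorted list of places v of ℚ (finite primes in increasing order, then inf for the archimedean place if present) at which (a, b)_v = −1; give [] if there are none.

[11, 19]

Mod squares: a ≡ 21793, b ≡ -6479. Check v ∈ {∞, 2, 3, 5, 7, 11, 19, 31, 37}.
v=19: a=19^1·(≡4), b=19^1·(≡1) mod 19; (4|19)=+1, (1|19)=+1; (−1)^{1·1·9}·(+1)^1·(+1)^1 = -1.
v=5: a=5^2·(≡3), b=5^2·(≡1) mod 5; (3|5)=-1, (1|5)=+1; (−1)^{2·2·2}·(-1)^2·(+1)^2 = +1.
v=31: a=31^1·(≡29), b=31^1·(≡25) mod 31; (29|31)=-1, (25|31)=+1; (−1)^{1·1·15}·(-1)^1·(+1)^1 = +1.
v=2: v_2(a)=0, v_2(b)=0; units ≡ 1, 1 (mod 8); ε·ε+αω+βω = 0·0+0·0+0·0 ≡ 0  ⇒  (a,b)_2 = +1.
v=3: a=3^0·(≡1), b=3^-2·(≡1) mod 3; (1|3)=+1, (1|3)=+1; (−1)^{0·-2·1}·(+1)^-2·(+1)^0 = +1.
v=37: a=37^1·(≡36), b=37^0·(≡25) mod 37; (36|37)=+1, (25|37)=+1; (−1)^{1·0·18}·(+1)^0·(+1)^1 = +1.
v=11: a=11^0·(≡6), b=11^3·(≡4) mod 11; (6|11)=-1, (4|11)=+1; (−1)^{0·3·5}·(-1)^3·(+1)^0 = -1.
v=7: a=7^0·(≡1), b=7^-2·(≡5) mod 7; (1|7)=+1, (5|7)=-1; (−1)^{0·-2·3}·(+1)^-2·(-1)^0 = +1.
v=∞: 21793 > 0 and -6479 < 0  ⇒  (a,b)_∞ = +1.
|Ram(21793, -6479)| = 2, even; anisotropic at {11, 19}.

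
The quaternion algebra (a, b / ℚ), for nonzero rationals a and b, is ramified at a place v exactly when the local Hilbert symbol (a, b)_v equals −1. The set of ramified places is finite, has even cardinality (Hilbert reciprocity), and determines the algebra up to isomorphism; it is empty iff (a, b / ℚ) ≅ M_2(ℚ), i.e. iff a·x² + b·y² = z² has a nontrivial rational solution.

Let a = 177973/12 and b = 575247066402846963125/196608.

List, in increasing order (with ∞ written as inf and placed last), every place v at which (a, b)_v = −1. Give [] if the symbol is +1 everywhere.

(a, b) ≡ (1479, 87) mod (ℚ^×)²; places V = {2, 3, 5, 7, 11, 13, 17, 19, 29, ∞}.
(a,b)_11: α=0, u≡4; β=2, v≡6 (mod 11); (4|11)=+1, (6|11)=-1; sign (−1)^0·+1^2·-1^0 = +1.
(a,b)_2: α=-2, β=-16; u≡7, v≡7 (mod 8); ε(u)ε(v)=1·1, αω(v)=-2·0, βω(u)=-16·0; sum ≡ 1  ⇒  -1.
(a,b)_13: α=0, u≡10; β=2, v≡3 (mod 13); (10|13)=+1, (3|13)=+1; sign (−1)^0·+1^2·+1^0 = +1.
(a,b)_∞: sgn(1479)=+, sgn(87)=+, so +1.
(a,b)_29: α=1, u≡16; β=3, v≡8 (mod 29); (16|29)=+1, (8|29)=-1; sign (−1)^0·+1^3·-1^1 = -1.
(a,b)_5: α=0, u≡4; β=4, v≡2 (mod 5); (4|5)=+1, (2|5)=-1; sign (−1)^0·+1^4·-1^0 = +1.
(a,b)_19: α=2, u≡11; β=4, v≡9 (mod 19); (11|19)=+1, (9|19)=+1; sign (−1)^0·+1^4·+1^2 = +1.
(a,b)_7: α=0, u≡1; β=2, v≡5 (mod 7); (1|7)=+1, (5|7)=-1; sign (−1)^0·+1^2·-1^0 = +1.
(a,b)_3: α=-1, u≡1; β=-1, v≡2 (mod 3); (1|3)=+1, (2|3)=-1; sign (−1)^1·+1^-1·-1^-1 = +1.
(a,b)_17: α=1, u≡4; β=2, v≡2 (mod 17); (4|17)=+1, (2|17)=+1; sign (−1)^0·+1^2·+1^1 = +1.
(1479, 87 / ℚ) ramifies at {2, 29}: a division algebra.

[2, 29]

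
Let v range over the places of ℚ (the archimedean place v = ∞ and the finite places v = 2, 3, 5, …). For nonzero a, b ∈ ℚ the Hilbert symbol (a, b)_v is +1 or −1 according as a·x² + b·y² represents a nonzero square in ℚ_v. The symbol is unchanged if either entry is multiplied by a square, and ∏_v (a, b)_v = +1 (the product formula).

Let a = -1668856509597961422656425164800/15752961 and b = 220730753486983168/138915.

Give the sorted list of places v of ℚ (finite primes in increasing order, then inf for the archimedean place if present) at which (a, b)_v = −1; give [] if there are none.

Mod squares: a ≡ -377, b ≡ 906395. Check v ∈ {∞, 2, 3, 5, 7, 11, 13, 19, 29, 47}.
v=∞: -377 < 0 and 906395 > 0  ⇒  (a,b)_∞ = +1.
v=19: a=19^2·(≡3), b=19^1·(≡14) mod 19; (3|19)=-1, (14|19)=-1; (−1)^{2·1·9}·(-1)^1·(-1)^2 = -1.
v=29: a=29^5·(≡9), b=29^3·(≡6) mod 29; (9|29)=+1, (6|29)=+1; (−1)^{5·3·14}·(+1)^3·(+1)^5 = +1.
v=13: a=13^3·(≡10), b=13^2·(≡4) mod 13; (10|13)=+1, (4|13)=+1; (−1)^{3·2·6}·(+1)^2·(+1)^3 = +1.
v=2: v_2(a)=20, v_2(b)=12; units ≡ 7, 3 (mod 8); ε·ε+αω+βω = 1·1+20·1+12·0 ≡ 1  ⇒  (a,b)_2 = -1.
v=3: a=3^-8·(≡1), b=3^-4·(≡2) mod 3; (1|3)=+1, (2|3)=-1; (−1)^{-8·-4·1}·(+1)^-4·(-1)^-8 = +1.
v=47: a=47^2·(≡46), b=47^1·(≡40) mod 47; (46|47)=-1, (40|47)=-1; (−1)^{2·1·23}·(-1)^1·(-1)^2 = -1.
v=11: a=11^6·(≡2), b=11^4·(≡6) mod 11; (2|11)=-1, (6|11)=-1; (−1)^{6·4·5}·(-1)^4·(-1)^6 = +1.
v=5: a=5^2·(≡3), b=5^-1·(≡1) mod 5; (3|5)=-1, (1|5)=+1; (−1)^{2·-1·2}·(-1)^-1·(+1)^2 = -1.
v=7: a=7^-4·(≡2), b=7^-3·(≡5) mod 7; (2|7)=+1, (5|7)=-1; (−1)^{-4·-3·3}·(+1)^-3·(-1)^-4 = +1.
Ram(-377, 906395) = {2, 5, 19, 47}; no ℚ_2-point on the conic.

[2, 5, 19, 47]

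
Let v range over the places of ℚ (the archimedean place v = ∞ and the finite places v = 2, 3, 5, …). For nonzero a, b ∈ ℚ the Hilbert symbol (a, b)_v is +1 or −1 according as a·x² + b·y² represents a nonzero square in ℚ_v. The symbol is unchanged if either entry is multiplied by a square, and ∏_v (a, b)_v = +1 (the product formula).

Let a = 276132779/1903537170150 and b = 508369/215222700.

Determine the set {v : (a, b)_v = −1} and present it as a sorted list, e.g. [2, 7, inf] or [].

[2, 3]

Mod squares: a ≡ 1794, b ≡ 3. Check v ∈ {∞, 2, 3, 5, 7, 11, 13, 19, 23, 31}.
v=2: v_2(a)=-1, v_2(b)=-2; units ≡ 1, 3 (mod 8); ε·ε+αω+βω = 0·1+-1·1+-2·0 ≡ 1  ⇒  (a,b)_2 = -1.
v=3: a=3^-1·(≡1), b=3^-1·(≡1) mod 3; (1|3)=+1, (1|3)=+1; (−1)^{-1·-1·1}·(+1)^-1·(+1)^-1 = -1.
v=13: a=13^1·(≡2), b=13^0·(≡1) mod 13; (2|13)=-1, (1|13)=+1; (−1)^{1·0·6}·(-1)^0·(+1)^1 = +1.
v=23: a=23^1·(≡16), b=23^2·(≡4) mod 23; (16|23)=+1, (4|23)=+1; (−1)^{1·2·11}·(+1)^2·(+1)^1 = +1.
v=5: a=5^-2·(≡4), b=5^-2·(≡3) mod 5; (4|5)=+1, (3|5)=-1; (−1)^{-2·-2·2}·(+1)^-2·(-1)^-2 = +1.
v=11: a=11^-4·(≡5), b=11^-4·(≡1) mod 11; (5|11)=+1, (1|11)=+1; (−1)^{-4·-4·5}·(+1)^-4·(+1)^-4 = +1.
v=19: a=19^-2·(≡8), b=19^0·(≡10) mod 19; (8|19)=-1, (10|19)=-1; (−1)^{-2·0·9}·(-1)^0·(-1)^-2 = +1.
v=7: a=7^-4·(≡1), b=7^-2·(≡5) mod 7; (1|7)=+1, (5|7)=-1; (−1)^{-4·-2·3}·(+1)^-2·(-1)^-4 = +1.
v=∞: 1794 > 0 and 3 > 0  ⇒  (a,b)_∞ = +1.
v=31: a=31^4·(≡3), b=31^2·(≡23) mod 31; (3|31)=-1, (23|31)=-1; (−1)^{4·2·15}·(-1)^2·(-1)^4 = +1.
Ram(1794, 3) = {2, 3}; no ℚ_2-point on the conic.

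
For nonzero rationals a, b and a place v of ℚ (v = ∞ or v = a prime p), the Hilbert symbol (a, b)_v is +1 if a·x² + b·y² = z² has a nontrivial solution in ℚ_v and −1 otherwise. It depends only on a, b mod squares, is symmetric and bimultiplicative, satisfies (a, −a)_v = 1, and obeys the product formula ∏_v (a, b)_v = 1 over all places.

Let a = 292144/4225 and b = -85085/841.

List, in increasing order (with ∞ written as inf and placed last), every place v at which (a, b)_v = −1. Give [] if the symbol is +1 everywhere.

Mod squares: a ≡ 19, b ≡ -85085. Check v ∈ {∞, 2, 5, 7, 11, 13, 17, 19, 29, 31}.
v=∞: 19 > 0 and -85085 < 0  ⇒  (a,b)_∞ = +1.
v=31: a=31^2·(≡20), b=31^0·(≡18) mod 31; (20|31)=+1, (18|31)=+1; (−1)^{2·0·15}·(+1)^0·(+1)^2 = +1.
v=11: a=11^0·(≡6), b=11^1·(≡4) mod 11; (6|11)=-1, (4|11)=+1; (−1)^{0·1·5}·(-1)^1·(+1)^0 = -1.
v=2: v_2(a)=4, v_2(b)=0; units ≡ 3, 3 (mod 8); ε·ε+αω+βω = 1·1+4·1+0·1 ≡ 1  ⇒  (a,b)_2 = -1.
v=13: a=13^-2·(≡5), b=13^1·(≡8) mod 13; (5|13)=-1, (8|13)=-1; (−1)^{-2·1·6}·(-1)^1·(-1)^-2 = -1.
v=17: a=17^0·(≡15), b=17^1·(≡14) mod 17; (15|17)=+1, (14|17)=-1; (−1)^{0·1·8}·(+1)^1·(-1)^0 = +1.
v=19: a=19^1·(≡17), b=19^0·(≡7) mod 19; (17|19)=+1, (7|19)=+1; (−1)^{1·0·9}·(+1)^0·(+1)^1 = +1.
v=29: a=29^0·(≡26), b=29^-2·(≡1) mod 29; (26|29)=-1, (1|29)=+1; (−1)^{0·-2·14}·(-1)^-2·(+1)^0 = +1.
v=7: a=7^0·(≡5), b=7^1·(≡4) mod 7; (5|7)=-1, (4|7)=+1; (−1)^{0·1·3}·(-1)^1·(+1)^0 = -1.
v=5: a=5^-2·(≡1), b=5^1·(≡3) mod 5; (1|5)=+1, (3|5)=-1; (−1)^{-2·1·2}·(+1)^1·(-1)^-2 = +1.
(19, -85085 / ℚ) ramifies at {2, 7, 11, 13}: a division algebra.

[2, 7, 11, 13]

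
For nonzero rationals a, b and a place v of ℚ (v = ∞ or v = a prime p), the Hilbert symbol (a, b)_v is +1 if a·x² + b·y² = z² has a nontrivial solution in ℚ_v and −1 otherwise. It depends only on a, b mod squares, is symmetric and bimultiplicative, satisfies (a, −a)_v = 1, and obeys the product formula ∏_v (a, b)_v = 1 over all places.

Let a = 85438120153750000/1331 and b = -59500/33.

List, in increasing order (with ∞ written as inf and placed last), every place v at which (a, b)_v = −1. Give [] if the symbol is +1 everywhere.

(a, b) ≡ (85085, -19635) mod (ℚ^×)²; places V = {2, 3, 5, 7, 11, 13, 17, 23, ∞}.
(a,b)_17: α=5, u≡10; β=1, v≡15 (mod 17); (10|17)=-1, (15|17)=+1; sign (−1)^0·-1^1·+1^5 = -1.
(a,b)_23: α=2, u≡18; β=0, v≡7 (mod 23); (18|23)=+1, (7|23)=-1; sign (−1)^0·+1^0·-1^2 = +1.
(a,b)_7: α=1, u≡3; β=1, v≡1 (mod 7); (3|7)=-1, (1|7)=+1; sign (−1)^1·-1^1·+1^1 = +1.
(a,b)_11: α=-3, u≡10; β=-1, v≡7 (mod 11); (10|11)=-1, (7|11)=-1; sign (−1)^1·-1^-1·-1^-3 = -1.
(a,b)_13: α=1, u≡8; β=0, v≡2 (mod 13); (8|13)=-1, (2|13)=-1; sign (−1)^0·-1^0·-1^1 = -1.
(a,b)_3: α=0, u≡2; β=-1, v≡1 (mod 3); (2|3)=-1, (1|3)=+1; sign (−1)^0·-1^-1·+1^0 = -1.
(a,b)_5: α=7, u≡3; β=3, v≡3 (mod 5); (3|5)=-1, (3|5)=-1; sign (−1)^0·-1^3·-1^7 = +1.
(a,b)_2: α=4, β=2; u≡5, v≡5 (mod 8); ε(u)ε(v)=0·0, αω(v)=4·1, βω(u)=2·1; sum ≡ 0  ⇒  +1.
(a,b)_∞: sgn(85085)=+, sgn(-19635)=−, so +1.
Ram(85085, -19635) = {3, 11, 13, 17}; no ℚ_3-point on the conic.

[3, 11, 13, 17]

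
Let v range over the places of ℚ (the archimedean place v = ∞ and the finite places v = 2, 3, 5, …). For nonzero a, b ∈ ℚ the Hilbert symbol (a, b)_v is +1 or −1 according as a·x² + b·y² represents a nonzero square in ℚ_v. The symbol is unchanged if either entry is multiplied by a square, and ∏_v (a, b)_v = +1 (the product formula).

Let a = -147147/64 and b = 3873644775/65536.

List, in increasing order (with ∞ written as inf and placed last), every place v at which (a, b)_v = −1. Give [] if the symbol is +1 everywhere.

Mod squares: a ≡ -3003, b ≡ 231. Check v ∈ {∞, 2, 3, 5, 7, 11, 13}.
v=7: a=7^3·(≡5), b=7^3·(≡5) mod 7; (5|7)=-1, (5|7)=-1; (−1)^{3·3·3}·(-1)^3·(-1)^3 = -1.
v=∞: -3003 < 0 and 231 > 0  ⇒  (a,b)_∞ = +1.
v=2: v_2(a)=-6, v_2(b)=-16; units ≡ 5, 7 (mod 8); ε·ε+αω+βω = 0·1+-6·0+-16·1 ≡ 0  ⇒  (a,b)_2 = +1.
v=13: a=13^1·(≡9), b=13^2·(≡4) mod 13; (9|13)=+1, (4|13)=+1; (−1)^{1·2·6}·(+1)^2·(+1)^1 = +1.
v=3: a=3^1·(≡1), b=3^5·(≡2) mod 3; (1|3)=+1, (2|3)=-1; (−1)^{1·5·1}·(+1)^5·(-1)^1 = +1.
v=11: a=11^1·(≡6), b=11^1·(≡10) mod 11; (6|11)=-1, (10|11)=-1; (−1)^{1·1·5}·(-1)^1·(-1)^1 = -1.
v=5: a=5^0·(≡2), b=5^2·(≡1) mod 5; (2|5)=-1, (1|5)=+1; (−1)^{0·2·2}·(-1)^2·(+1)^0 = +1.
|Ram(-3003, 231)| = 2, even; anisotropic at {7, 11}.

[7, 11]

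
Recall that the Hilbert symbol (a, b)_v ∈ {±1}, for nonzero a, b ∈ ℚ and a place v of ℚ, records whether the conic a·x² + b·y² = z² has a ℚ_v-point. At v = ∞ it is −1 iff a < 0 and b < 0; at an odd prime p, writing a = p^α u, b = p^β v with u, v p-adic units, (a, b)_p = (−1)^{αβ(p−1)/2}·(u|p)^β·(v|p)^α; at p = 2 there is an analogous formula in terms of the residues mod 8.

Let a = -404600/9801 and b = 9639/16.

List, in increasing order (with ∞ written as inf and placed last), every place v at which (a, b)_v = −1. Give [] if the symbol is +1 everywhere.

[7, 17]

(a, b) ≡ (-14, 119) mod (ℚ^×)²; places V = {2, 3, 5, 7, 11, 17, ∞}.
(a,b)_2: α=3, β=-4; u≡1, v≡7 (mod 8); ε(u)ε(v)=0·1, αω(v)=3·0, βω(u)=-4·0; sum ≡ 0  ⇒  +1.
(a,b)_11: α=-2, u≡6; β=0, v≡5 (mod 11); (6|11)=-1, (5|11)=+1; sign (−1)^0·-1^0·+1^-2 = +1.
(a,b)_3: α=-4, u≡1; β=4, v≡2 (mod 3); (1|3)=+1, (2|3)=-1; sign (−1)^0·+1^4·-1^-4 = +1.
(a,b)_∞: sgn(-14)=−, sgn(119)=+, so +1.
(a,b)_17: α=2, u≡5; β=1, v≡11 (mod 17); (5|17)=-1, (11|17)=-1; sign (−1)^0·-1^1·-1^2 = -1.
(a,b)_5: α=2, u≡1; β=0, v≡4 (mod 5); (1|5)=+1, (4|5)=+1; sign (−1)^0·+1^0·+1^2 = +1.
(a,b)_7: α=1, u≡6; β=1, v≡6 (mod 7); (6|7)=-1, (6|7)=-1; sign (−1)^1·-1^1·-1^1 = -1.
(-14, 119 / ℚ) ramifies at {7, 17}: a division algebra.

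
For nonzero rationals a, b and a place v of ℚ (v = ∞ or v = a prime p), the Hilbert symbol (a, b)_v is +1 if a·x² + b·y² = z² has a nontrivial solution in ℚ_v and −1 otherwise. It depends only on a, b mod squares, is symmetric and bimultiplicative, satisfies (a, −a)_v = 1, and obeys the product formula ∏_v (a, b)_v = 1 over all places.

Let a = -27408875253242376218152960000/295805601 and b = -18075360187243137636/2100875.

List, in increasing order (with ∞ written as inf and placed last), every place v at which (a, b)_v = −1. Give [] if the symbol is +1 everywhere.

(a, b) ≡ (-206074, -35) mod (ℚ^×)²; places V = {2, 3, 5, 7, 11, 13, 17, 19, 23, 29, ∞}.
(a,b)_17: α=3, u≡15; β=2, v≡16 (mod 17); (15|17)=+1, (16|17)=+1; sign (−1)^0·+1^2·+1^3 = +1.
(a,b)_3: α=-6, u≡2; β=2, v≡1 (mod 3); (2|3)=-1, (1|3)=+1; sign (−1)^0·-1^2·+1^-6 = +1.
(a,b)_2: α=15, β=2; u≡3, v≡5 (mod 8); ε(u)ε(v)=1·0, αω(v)=15·1, βω(u)=2·1; sum ≡ 1  ⇒  -1.
(a,b)_∞: sgn(-206074)=−, sgn(-35)=−, so -1.
(a,b)_23: α=6, u≡6; β=4, v≡11 (mod 23); (6|23)=+1, (11|23)=-1; sign (−1)^0·+1^4·-1^6 = +1.
(a,b)_19: α=3, u≡18; β=2, v≡2 (mod 19); (18|19)=-1, (2|19)=-1; sign (−1)^0·-1^2·-1^3 = -1.
(a,b)_13: α=-2, u≡6; β=2, v≡10 (mod 13); (6|13)=-1, (10|13)=+1; sign (−1)^0·-1^2·+1^-2 = +1.
(a,b)_7: α=-4, u≡6; β=-5, v≡4 (mod 7); (6|7)=-1, (4|7)=+1; sign (−1)^0·-1^-5·+1^-4 = -1.
(a,b)_5: α=4, u≡4; β=-3, v≡2 (mod 5); (4|5)=+1, (2|5)=-1; sign (−1)^0·+1^-3·-1^4 = +1.
(a,b)_29: α=3, u≡28; β=2, v≡28 (mod 29); (28|29)=+1, (28|29)=+1; sign (−1)^0·+1^2·+1^3 = +1.
(a,b)_11: α=1, u≡10; β=2, v≡9 (mod 11); (10|11)=-1, (9|11)=+1; sign (−1)^0·-1^2·+1^1 = +1.
|Ram(-206074, -35)| = 4, even; anisotropic at {2, 7, 19, ∞}.

[2, 7, 19, inf]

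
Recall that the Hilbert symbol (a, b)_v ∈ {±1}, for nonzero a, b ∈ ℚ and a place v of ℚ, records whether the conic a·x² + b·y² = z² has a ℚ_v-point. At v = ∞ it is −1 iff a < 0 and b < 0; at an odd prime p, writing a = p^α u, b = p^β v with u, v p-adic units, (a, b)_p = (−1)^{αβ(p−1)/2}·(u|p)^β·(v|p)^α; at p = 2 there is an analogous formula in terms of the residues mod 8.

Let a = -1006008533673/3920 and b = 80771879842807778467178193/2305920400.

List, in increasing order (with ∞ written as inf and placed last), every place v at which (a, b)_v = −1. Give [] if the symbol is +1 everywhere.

Mod squares: a ≡ -292485, b ≡ 1073. Check v ∈ {∞, 2, 3, 5, 7, 11, 13, 17, 29, 31, 37}.
v=31: a=31^1·(≡14), b=31^2·(≡4) mod 31; (14|31)=+1, (4|31)=+1; (−1)^{1·2·15}·(+1)^2·(+1)^1 = +1.
v=5: a=5^-1·(≡3), b=5^-2·(≡3) mod 5; (3|5)=-1, (3|5)=-1; (−1)^{-1·-2·2}·(-1)^-2·(-1)^-1 = -1.
v=37: a=37^1·(≡29), b=37^3·(≡8) mod 37; (29|37)=-1, (8|37)=-1; (−1)^{1·3·18}·(-1)^3·(-1)^1 = +1.
v=3: a=3^1·(≡2), b=3^4·(≡2) mod 3; (2|3)=-1, (2|3)=-1; (−1)^{1·4·1}·(-1)^4·(-1)^1 = -1.
v=∞: -292485 < 0 and 1073 > 0  ⇒  (a,b)_∞ = +1.
v=17: a=17^1·(≡1), b=17^2·(≡2) mod 17; (1|17)=+1, (2|17)=+1; (−1)^{1·2·8}·(+1)^2·(+1)^1 = +1.
v=29: a=29^2·(≡20), b=29^5·(≡10) mod 29; (20|29)=+1, (10|29)=-1; (−1)^{2·5·14}·(+1)^5·(-1)^2 = +1.
v=2: v_2(a)=-4, v_2(b)=-4; units ≡ 3, 1 (mod 8); ε·ε+αω+βω = 1·0+-4·0+-4·1 ≡ 0  ⇒  (a,b)_2 = +1.
v=13: a=13^2·(≡8), b=13^4·(≡11) mod 13; (8|13)=-1, (11|13)=-1; (−1)^{2·4·6}·(-1)^4·(-1)^2 = +1.
v=7: a=7^-2·(≡6), b=7^-8·(≡4) mod 7; (6|7)=-1, (4|7)=+1; (−1)^{-2·-8·3}·(-1)^-8·(+1)^-2 = +1.
v=11: a=11^2·(≡5), b=11^2·(≡6) mod 11; (5|11)=+1, (6|11)=-1; (−1)^{2·2·5}·(+1)^2·(-1)^2 = +1.
Ram(-292485, 1073) = {3, 5}; no ℚ_3-point on the conic.

[3, 5]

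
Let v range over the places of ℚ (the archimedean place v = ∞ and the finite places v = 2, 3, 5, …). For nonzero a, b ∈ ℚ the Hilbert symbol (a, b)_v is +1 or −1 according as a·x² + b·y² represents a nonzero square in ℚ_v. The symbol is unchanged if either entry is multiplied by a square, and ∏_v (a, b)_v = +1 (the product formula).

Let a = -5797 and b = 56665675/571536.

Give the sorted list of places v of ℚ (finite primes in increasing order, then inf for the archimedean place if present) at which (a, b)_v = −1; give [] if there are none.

[2, 11, 17, 23]

Mod squares: a ≡ -5797, b ≡ 7843. Check v ∈ {∞, 2, 3, 5, 7, 11, 17, 23, 31}.
v=7: a=7^0·(≡6), b=7^-2·(≡5) mod 7; (6|7)=-1, (5|7)=-1; (−1)^{0·-2·3}·(-1)^-2·(-1)^0 = +1.
v=23: a=23^0·(≡22), b=23^1·(≡14) mod 23; (22|23)=-1, (14|23)=-1; (−1)^{0·1·11}·(-1)^1·(-1)^0 = -1.
v=11: a=11^1·(≡1), b=11^1·(≡9) mod 11; (1|11)=+1, (9|11)=+1; (−1)^{1·1·5}·(+1)^1·(+1)^1 = -1.
v=3: a=3^0·(≡2), b=3^-6·(≡1) mod 3; (2|3)=-1, (1|3)=+1; (−1)^{0·-6·1}·(-1)^-6·(+1)^0 = +1.
v=∞: -5797 < 0 and 7843 > 0  ⇒  (a,b)_∞ = +1.
v=31: a=31^1·(≡30), b=31^1·(≡16) mod 31; (30|31)=-1, (16|31)=+1; (−1)^{1·1·15}·(-1)^1·(+1)^1 = +1.
v=2: v_2(a)=0, v_2(b)=-4; units ≡ 3, 3 (mod 8); ε·ε+αω+βω = 1·1+0·1+-4·1 ≡ 1  ⇒  (a,b)_2 = -1.
v=17: a=17^1·(≡16), b=17^2·(≡5) mod 17; (16|17)=+1, (5|17)=-1; (−1)^{1·2·8}·(+1)^2·(-1)^1 = -1.
v=5: a=5^0·(≡3), b=5^2·(≡2) mod 5; (3|5)=-1, (2|5)=-1; (−1)^{0·2·2}·(-1)^2·(-1)^0 = +1.
|Ram(-5797, 7843)| = 4, even; anisotropic at {2, 11, 17, 23}.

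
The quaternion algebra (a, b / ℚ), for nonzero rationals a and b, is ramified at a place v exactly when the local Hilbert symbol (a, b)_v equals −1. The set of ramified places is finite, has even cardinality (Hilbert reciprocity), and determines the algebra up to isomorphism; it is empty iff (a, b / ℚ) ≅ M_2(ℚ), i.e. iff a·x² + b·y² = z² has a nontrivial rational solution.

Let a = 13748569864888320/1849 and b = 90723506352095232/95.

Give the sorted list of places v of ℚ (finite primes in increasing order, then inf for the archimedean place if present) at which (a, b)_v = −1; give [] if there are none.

Mod squares: a ≡ 14630, b ≡ 33915. Check v ∈ {∞, 2, 3, 5, 7, 11, 17, 19, 37, 43}.
v=17: a=17^2·(≡12), b=17^3·(≡12) mod 17; (12|17)=-1, (12|17)=-1; (−1)^{2·3·8}·(-1)^3·(-1)^2 = -1.
v=2: v_2(a)=13, v_2(b)=16; units ≡ 3, 3 (mod 8); ε·ε+αω+βω = 1·1+13·1+16·1 ≡ 0  ⇒  (a,b)_2 = +1.
v=43: a=43^-2·(≡23), b=43^0·(≡6) mod 43; (23|43)=+1, (6|43)=+1; (−1)^{-2·0·21}·(+1)^0·(+1)^-2 = +1.
v=11: a=11^3·(≡6), b=11^2·(≡7) mod 11; (6|11)=-1, (7|11)=-1; (−1)^{3·2·5}·(-1)^2·(-1)^3 = -1.
v=3: a=3^8·(≡2), b=3^5·(≡1) mod 3; (2|3)=-1, (1|3)=+1; (−1)^{8·5·1}·(-1)^5·(+1)^8 = -1.
v=7: a=7^1·(≡4), b=7^1·(≡1) mod 7; (4|7)=+1, (1|7)=+1; (−1)^{1·1·3}·(+1)^1·(+1)^1 = -1.
v=19: a=19^1·(≡2), b=19^-1·(≡10) mod 19; (2|19)=-1, (10|19)=-1; (−1)^{1·-1·9}·(-1)^-1·(-1)^1 = -1.
v=∞: 14630 > 0 and 33915 > 0  ⇒  (a,b)_∞ = +1.
v=37: a=37^0·(≡2), b=37^2·(≡29) mod 37; (2|37)=-1, (29|37)=-1; (−1)^{0·2·18}·(-1)^2·(-1)^0 = +1.
v=5: a=5^1·(≡1), b=5^-1·(≡3) mod 5; (1|5)=+1, (3|5)=-1; (−1)^{1·-1·2}·(+1)^-1·(-1)^1 = -1.
(14630, 33915 / ℚ) ramifies at {3, 5, 7, 11, 17, 19}: a division algebra.

[3, 5, 7, 11, 17, 19]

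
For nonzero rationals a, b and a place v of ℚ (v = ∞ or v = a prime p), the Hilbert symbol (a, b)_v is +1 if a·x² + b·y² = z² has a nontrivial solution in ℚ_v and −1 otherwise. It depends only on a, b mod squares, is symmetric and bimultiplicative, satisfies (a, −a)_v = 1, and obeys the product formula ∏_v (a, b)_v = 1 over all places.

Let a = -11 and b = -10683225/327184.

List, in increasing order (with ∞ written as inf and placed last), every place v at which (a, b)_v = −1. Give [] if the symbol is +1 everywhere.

Mod squares: a ≡ -11, b ≡ -969. Check v ∈ {∞, 2, 3, 5, 7, 11, 13, 17, 19}.
v=11: a=11^1·(≡10), b=11^-2·(≡7) mod 11; (10|11)=-1, (7|11)=-1; (−1)^{1·-2·5}·(-1)^-2·(-1)^1 = -1.
v=13: a=13^0·(≡2), b=13^-2·(≡7) mod 13; (2|13)=-1, (7|13)=-1; (−1)^{0·-2·6}·(-1)^-2·(-1)^0 = +1.
v=∞: -11 < 0 and -969 < 0  ⇒  (a,b)_∞ = -1.
v=5: a=5^0·(≡4), b=5^2·(≡4) mod 5; (4|5)=+1, (4|5)=+1; (−1)^{0·2·2}·(+1)^2·(+1)^0 = +1.
v=3: a=3^0·(≡1), b=3^3·(≡1) mod 3; (1|3)=+1, (1|3)=+1; (−1)^{0·3·1}·(+1)^3·(+1)^0 = +1.
v=17: a=17^0·(≡6), b=17^1·(≡7) mod 17; (6|17)=-1, (7|17)=-1; (−1)^{0·1·8}·(-1)^1·(-1)^0 = -1.
v=19: a=19^0·(≡8), b=19^1·(≡17) mod 19; (8|19)=-1, (17|19)=+1; (−1)^{0·1·9}·(-1)^1·(+1)^0 = -1.
v=2: v_2(a)=0, v_2(b)=-4; units ≡ 5, 7 (mod 8); ε·ε+αω+βω = 0·1+0·0+-4·1 ≡ 0  ⇒  (a,b)_2 = +1.
v=7: a=7^0·(≡3), b=7^2·(≡1) mod 7; (3|7)=-1, (1|7)=+1; (−1)^{0·2·3}·(-1)^2·(+1)^0 = +1.
Ram(-11, -969) = {11, 17, 19, ∞}; no ℚ_11-point on the conic.

[11, 17, 19, inf]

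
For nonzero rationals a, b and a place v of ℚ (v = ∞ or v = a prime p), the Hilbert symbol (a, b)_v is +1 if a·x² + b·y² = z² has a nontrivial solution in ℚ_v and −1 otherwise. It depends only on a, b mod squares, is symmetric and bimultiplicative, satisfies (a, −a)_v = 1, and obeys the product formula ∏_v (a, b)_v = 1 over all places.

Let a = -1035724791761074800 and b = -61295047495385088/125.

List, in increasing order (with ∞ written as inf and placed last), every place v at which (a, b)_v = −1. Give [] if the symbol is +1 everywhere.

[3, 5, 7, inf]

(a, b) ≡ (-7, -4785) mod (ℚ^×)²; places V = {2, 3, 5, 7, 11, 29, ∞}.
(a,b)_5: α=2, u≡3; β=-3, v≡2 (mod 5); (3|5)=-1, (2|5)=-1; sign (−1)^0·-1^-3·-1^2 = -1.
(a,b)_∞: sgn(-7)=−, sgn(-4785)=−, so -1.
(a,b)_11: α=4, u≡5; β=3, v≡3 (mod 11); (5|11)=+1, (3|11)=+1; sign (−1)^0·+1^3·+1^4 = +1.
(a,b)_2: α=4, β=18; u≡1, v≡7 (mod 8); ε(u)ε(v)=0·1, αω(v)=4·0, βω(u)=18·0; sum ≡ 0  ⇒  +1.
(a,b)_3: α=6, u≡2; β=1, v≡1 (mod 3); (2|3)=-1, (1|3)=+1; sign (−1)^0·-1^1·+1^6 = -1.
(a,b)_29: α=4, u≡16; β=3, v≡9 (mod 29); (16|29)=+1, (9|29)=+1; sign (−1)^0·+1^3·+1^4 = +1.
(a,b)_7: α=3, u≡3; β=4, v≡3 (mod 7); (3|7)=-1, (3|7)=-1; sign (−1)^0·-1^4·-1^3 = -1.
(-7, -4785 / ℚ) ramifies at {3, 5, 7, ∞}: a division algebra.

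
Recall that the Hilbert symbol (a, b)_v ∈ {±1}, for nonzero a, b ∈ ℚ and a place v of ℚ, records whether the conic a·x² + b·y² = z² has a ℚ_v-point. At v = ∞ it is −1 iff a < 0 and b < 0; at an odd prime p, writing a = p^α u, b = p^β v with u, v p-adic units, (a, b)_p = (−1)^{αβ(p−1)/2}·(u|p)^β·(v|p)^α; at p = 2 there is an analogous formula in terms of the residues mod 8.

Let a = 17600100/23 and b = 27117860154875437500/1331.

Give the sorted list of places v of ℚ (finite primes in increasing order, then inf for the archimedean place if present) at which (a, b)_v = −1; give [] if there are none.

[7, 29]

(a, b) ≡ (14007, 154077) mod (ℚ^×)²; places V = {2, 3, 5, 7, 11, 17, 23, 29, ∞}.
(a,b)_3: α=1, u≡1; β=3, v≡2 (mod 3); (1|3)=+1, (2|3)=-1; sign (−1)^1·+1^3·-1^1 = +1.
(a,b)_11: α=0, u≡1; β=-3, v≡3 (mod 11); (1|11)=+1, (3|11)=+1; sign (−1)^0·+1^-3·+1^0 = +1.
(a,b)_2: α=2, β=2; u≡7, v≡5 (mod 8); ε(u)ε(v)=1·0, αω(v)=2·1, βω(u)=2·0; sum ≡ 0  ⇒  +1.
(a,b)_29: α=1, u≡2; β=3, v≡13 (mod 29); (2|29)=-1, (13|29)=+1; sign (−1)^0·-1^3·+1^1 = -1.
(a,b)_∞: sgn(14007)=+, sgn(154077)=+, so +1.
(a,b)_5: α=2, u≡3; β=6, v≡3 (mod 5); (3|5)=-1, (3|5)=-1; sign (−1)^0·-1^6·-1^2 = +1.
(a,b)_17: α=2, u≡1; β=4, v≡6 (mod 17); (1|17)=+1, (6|17)=-1; sign (−1)^0·+1^4·-1^2 = +1.
(a,b)_23: α=-1, u≡17; β=1, v≡3 (mod 23); (17|23)=-1, (3|23)=+1; sign (−1)^1·-1^1·+1^-1 = +1.
(a,b)_7: α=1, u≡6; β=3, v≡3 (mod 7); (6|7)=-1, (3|7)=-1; sign (−1)^1·-1^3·-1^1 = -1.
|Ram(14007, 154077)| = 2, even; anisotropic at {7, 29}.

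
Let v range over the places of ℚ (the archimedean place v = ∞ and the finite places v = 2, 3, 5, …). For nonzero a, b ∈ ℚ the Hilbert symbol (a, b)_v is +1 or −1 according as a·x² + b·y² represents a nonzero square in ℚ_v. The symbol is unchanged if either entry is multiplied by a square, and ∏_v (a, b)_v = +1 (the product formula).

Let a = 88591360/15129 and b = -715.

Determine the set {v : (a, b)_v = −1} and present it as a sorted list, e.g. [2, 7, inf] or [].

[]

Mod squares: a ≡ 715, b ≡ -715. Check v ∈ {∞, 2, 3, 5, 11, 13, 41}.
v=11: a=11^3·(≡8), b=11^1·(≡1) mod 11; (8|11)=-1, (1|11)=+1; (−1)^{3·1·5}·(-1)^1·(+1)^3 = +1.
v=13: a=13^1·(≡12), b=13^1·(≡10) mod 13; (12|13)=+1, (10|13)=+1; (−1)^{1·1·6}·(+1)^1·(+1)^1 = +1.
v=2: v_2(a)=10, v_2(b)=0; units ≡ 3, 5 (mod 8); ε·ε+αω+βω = 1·0+10·1+0·1 ≡ 0  ⇒  (a,b)_2 = +1.
v=3: a=3^-2·(≡1), b=3^0·(≡2) mod 3; (1|3)=+1, (2|3)=-1; (−1)^{-2·0·1}·(+1)^0·(-1)^-2 = +1.
v=5: a=5^1·(≡3), b=5^1·(≡2) mod 5; (3|5)=-1, (2|5)=-1; (−1)^{1·1·2}·(-1)^1·(-1)^1 = +1.
v=41: a=41^-2·(≡4), b=41^0·(≡23) mod 41; (4|41)=+1, (23|41)=+1; (−1)^{-2·0·20}·(+1)^0·(+1)^-2 = +1.
v=∞: 715 > 0 and -715 < 0  ⇒  (a,b)_∞ = +1.
Every local symbol is +1, so the conic 715·x² + -715·y² = z² has ℚ_v-points for all v and hence a ℚ-point; (a, b / ℚ) ≅ M_2(ℚ).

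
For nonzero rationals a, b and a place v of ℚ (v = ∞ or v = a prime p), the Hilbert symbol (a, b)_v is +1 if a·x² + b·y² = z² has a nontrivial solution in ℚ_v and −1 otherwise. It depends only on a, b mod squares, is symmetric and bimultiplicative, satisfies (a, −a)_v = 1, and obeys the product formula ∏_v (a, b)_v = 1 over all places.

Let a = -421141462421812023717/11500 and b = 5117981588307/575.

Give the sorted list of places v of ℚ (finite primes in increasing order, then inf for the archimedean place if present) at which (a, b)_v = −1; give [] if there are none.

[3, 37]

Mod squares: a ≡ -4255, b ≡ 69. Check v ∈ {∞, 2, 3, 5, 7, 23, 37, 41}.
v=41: a=41^6·(≡10), b=41^4·(≡12) mod 41; (10|41)=+1, (12|41)=-1; (−1)^{6·4·20}·(+1)^4·(-1)^6 = +1.
v=5: a=5^-3·(≡4), b=5^-2·(≡4) mod 5; (4|5)=+1, (4|5)=+1; (−1)^{-3·-2·2}·(+1)^-2·(+1)^-3 = +1.
v=2: v_2(a)=-2, v_2(b)=0; units ≡ 1, 5 (mod 8); ε·ε+αω+βω = 0·0+-2·1+0·0 ≡ 0  ⇒  (a,b)_2 = +1.
v=3: a=3^6·(≡2), b=3^3·(≡2) mod 3; (2|3)=-1, (2|3)=-1; (−1)^{6·3·1}·(-1)^3·(-1)^6 = -1.
v=23: a=23^-1·(≡10), b=23^-1·(≡12) mod 23; (10|23)=-1, (12|23)=+1; (−1)^{-1·-1·11}·(-1)^-1·(+1)^-1 = +1.
v=37: a=37^3·(≡26), b=37^2·(≡18) mod 37; (26|37)=+1, (18|37)=-1; (−1)^{3·2·18}·(+1)^2·(-1)^3 = -1.
v=∞: -4255 < 0 and 69 > 0  ⇒  (a,b)_∞ = +1.
v=7: a=7^4·(≡1), b=7^2·(≡3) mod 7; (1|7)=+1, (3|7)=-1; (−1)^{4·2·3}·(+1)^2·(-1)^4 = +1.
(-4255, 69 / ℚ) ramifies at {3, 37}: a division algebra.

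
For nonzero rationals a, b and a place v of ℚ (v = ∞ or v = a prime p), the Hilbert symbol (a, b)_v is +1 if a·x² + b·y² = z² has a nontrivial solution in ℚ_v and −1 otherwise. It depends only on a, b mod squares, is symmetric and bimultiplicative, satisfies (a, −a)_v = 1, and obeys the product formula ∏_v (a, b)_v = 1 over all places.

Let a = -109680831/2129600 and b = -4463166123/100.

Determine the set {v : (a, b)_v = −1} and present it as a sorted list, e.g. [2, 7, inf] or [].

(a, b) ≡ (-429, -3) mod (ℚ^×)²; places V = {2, 3, 5, 11, 13, 23, 43, ∞}.
(a,b)_11: α=-3, u≡3; β=0, v≡2 (mod 11); (3|11)=+1, (2|11)=-1; sign (−1)^0·+1^0·-1^-3 = -1.
(a,b)_13: α=3, u≡2; β=2, v≡10 (mod 13); (2|13)=-1, (10|13)=+1; sign (−1)^0·-1^2·+1^3 = +1.
(a,b)_23: α=0, u≡4; β=2, v≡10 (mod 23); (4|23)=+1, (10|23)=-1; sign (−1)^0·+1^2·-1^0 = +1.
(a,b)_3: α=3, u≡1; β=3, v≡2 (mod 3); (1|3)=+1, (2|3)=-1; sign (−1)^1·+1^3·-1^3 = +1.
(a,b)_2: α=-6, β=-2; u≡3, v≡5 (mod 8); ε(u)ε(v)=1·0, αω(v)=-6·1, βω(u)=-2·1; sum ≡ 0  ⇒  +1.
(a,b)_∞: sgn(-429)=−, sgn(-3)=−, so -1.
(a,b)_5: α=-2, u≡1; β=-2, v≡3 (mod 5); (1|5)=+1, (3|5)=-1; sign (−1)^0·+1^-2·-1^-2 = +1.
(a,b)_43: α=2, u≡6; β=2, v≡23 (mod 43); (6|43)=+1, (23|43)=+1; sign (−1)^0·+1^2·+1^2 = +1.
(-429, -3 / ℚ) ramifies at {11, ∞}: a division algebra.

[11, inf]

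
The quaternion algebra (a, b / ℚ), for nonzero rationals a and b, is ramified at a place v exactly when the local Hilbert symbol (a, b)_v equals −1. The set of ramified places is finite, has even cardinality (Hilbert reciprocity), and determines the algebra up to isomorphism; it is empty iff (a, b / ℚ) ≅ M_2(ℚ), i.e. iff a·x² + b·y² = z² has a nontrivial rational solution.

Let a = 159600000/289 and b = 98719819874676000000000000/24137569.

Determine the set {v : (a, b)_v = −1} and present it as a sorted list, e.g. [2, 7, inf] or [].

Mod squares: a ≡ 3990, b ≡ 21. Check v ∈ {∞, 2, 3, 5, 7, 11, 13, 17, 19}.
v=7: a=7^1·(≡3), b=7^3·(≡5) mod 7; (3|7)=-1, (5|7)=-1; (−1)^{1·3·3}·(-1)^3·(-1)^1 = -1.
v=2: v_2(a)=7, v_2(b)=14; units ≡ 3, 5 (mod 8); ε·ε+αω+βω = 1·0+7·1+14·1 ≡ 1  ⇒  (a,b)_2 = -1.
v=11: a=11^0·(≡7), b=11^2·(≡7) mod 11; (7|11)=-1, (7|11)=-1; (−1)^{0·2·5}·(-1)^2·(-1)^0 = +1.
v=19: a=19^1·(≡6), b=19^4·(≡8) mod 19; (6|19)=+1, (8|19)=-1; (−1)^{1·4·9}·(+1)^4·(-1)^1 = -1.
v=17: a=17^-2·(≡5), b=17^-6·(≡9) mod 17; (5|17)=-1, (9|17)=+1; (−1)^{-2·-6·8}·(-1)^-6·(+1)^-2 = +1.
v=∞: 3990 > 0 and 21 > 0  ⇒  (a,b)_∞ = +1.
v=13: a=13^0·(≡9), b=13^2·(≡5) mod 13; (9|13)=+1, (5|13)=-1; (−1)^{0·2·6}·(+1)^2·(-1)^0 = +1.
v=5: a=5^5·(≡3), b=5^12·(≡4) mod 5; (3|5)=-1, (4|5)=+1; (−1)^{5·12·2}·(-1)^12·(+1)^5 = +1.
v=3: a=3^1·(≡1), b=3^3·(≡1) mod 3; (1|3)=+1, (1|3)=+1; (−1)^{1·3·1}·(+1)^3·(+1)^1 = -1.
Ram(3990, 21) = {2, 3, 7, 19}; no ℚ_2-point on the conic.

[2, 3, 7, 19]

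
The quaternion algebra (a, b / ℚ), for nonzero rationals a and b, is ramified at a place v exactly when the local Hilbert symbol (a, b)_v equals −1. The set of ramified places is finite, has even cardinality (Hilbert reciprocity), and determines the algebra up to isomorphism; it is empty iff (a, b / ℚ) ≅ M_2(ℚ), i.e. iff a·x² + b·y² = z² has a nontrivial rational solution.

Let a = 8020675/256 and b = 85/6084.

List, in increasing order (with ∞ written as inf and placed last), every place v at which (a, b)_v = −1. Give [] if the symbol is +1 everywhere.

Mod squares: a ≡ 320827, b ≡ 85. Check v ∈ {∞, 2, 3, 5, 13, 17, 23, 29, 37}.
v=2: v_2(a)=-8, v_2(b)=-2; units ≡ 3, 5 (mod 8); ε·ε+αω+βω = 1·0+-8·1+-2·1 ≡ 0  ⇒  (a,b)_2 = +1.
v=23: a=23^1·(≡15), b=23^0·(≡9) mod 23; (15|23)=-1, (9|23)=+1; (−1)^{1·0·11}·(-1)^0·(+1)^1 = +1.
v=17: a=17^0·(≡7), b=17^1·(≡6) mod 17; (7|17)=-1, (6|17)=-1; (−1)^{0·1·8}·(-1)^1·(-1)^0 = -1.
v=3: a=3^0·(≡1), b=3^-2·(≡1) mod 3; (1|3)=+1, (1|3)=+1; (−1)^{0·-2·1}·(+1)^-2·(+1)^0 = +1.
v=37: a=37^1·(≡15), b=37^0·(≡3) mod 37; (15|37)=-1, (3|37)=+1; (−1)^{1·0·18}·(-1)^0·(+1)^1 = +1.
v=13: a=13^1·(≡11), b=13^-2·(≡2) mod 13; (11|13)=-1, (2|13)=-1; (−1)^{1·-2·6}·(-1)^-2·(-1)^1 = -1.
v=5: a=5^2·(≡2), b=5^1·(≡3) mod 5; (2|5)=-1, (3|5)=-1; (−1)^{2·1·2}·(-1)^1·(-1)^2 = -1.
v=∞: 320827 > 0 and 85 > 0  ⇒  (a,b)_∞ = +1.
v=29: a=29^1·(≡17), b=29^0·(≡10) mod 29; (17|29)=-1, (10|29)=-1; (−1)^{1·0·14}·(-1)^0·(-1)^1 = -1.
(320827, 85 / ℚ) ramifies at {5, 13, 17, 29}: a division algebra.

[5, 13, 17, 29]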